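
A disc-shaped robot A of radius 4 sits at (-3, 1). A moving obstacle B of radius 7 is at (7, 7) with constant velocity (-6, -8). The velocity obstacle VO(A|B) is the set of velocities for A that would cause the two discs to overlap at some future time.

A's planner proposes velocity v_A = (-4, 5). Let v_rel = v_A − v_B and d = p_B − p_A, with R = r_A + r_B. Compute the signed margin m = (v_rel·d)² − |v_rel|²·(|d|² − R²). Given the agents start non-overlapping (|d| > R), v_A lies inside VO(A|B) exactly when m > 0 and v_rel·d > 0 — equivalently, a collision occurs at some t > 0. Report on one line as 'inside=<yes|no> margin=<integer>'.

d = (10, 6),  |d|² = 136;  R = 4+7 = 11,  c = 136−11² = 15
v_rel = (2, 13),  |v_rel|² = 173;  v_rel·d = (2)·(10) + (13)·(6) = 98
173·t² − 196·t + 15 = 0  ⇒  m = 98² − 173·15 = 7009
m = 7009 > 0,  v_rel·d = 98 > 0  ⇒  inside

inside=yes margin=7009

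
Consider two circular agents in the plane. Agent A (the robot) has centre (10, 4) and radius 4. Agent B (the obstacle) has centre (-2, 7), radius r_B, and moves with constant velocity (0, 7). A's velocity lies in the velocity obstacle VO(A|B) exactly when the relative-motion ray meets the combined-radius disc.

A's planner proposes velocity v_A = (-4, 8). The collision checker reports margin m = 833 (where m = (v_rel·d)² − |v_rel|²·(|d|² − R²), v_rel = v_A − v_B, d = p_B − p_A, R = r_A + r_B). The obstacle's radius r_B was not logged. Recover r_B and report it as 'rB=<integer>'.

m = 833
d = (-12, 3);  v_rel = (-4, 1),  |v_rel|² = 17
v_rel×d = (-4)·(3) − (1)·(-12) = 0
since m = R²·17 − 0²:  R² = (0 + 833) / 17 = 49
R = √49 = 7  ⇒  r_B = 7 − 4 = 3

rB=3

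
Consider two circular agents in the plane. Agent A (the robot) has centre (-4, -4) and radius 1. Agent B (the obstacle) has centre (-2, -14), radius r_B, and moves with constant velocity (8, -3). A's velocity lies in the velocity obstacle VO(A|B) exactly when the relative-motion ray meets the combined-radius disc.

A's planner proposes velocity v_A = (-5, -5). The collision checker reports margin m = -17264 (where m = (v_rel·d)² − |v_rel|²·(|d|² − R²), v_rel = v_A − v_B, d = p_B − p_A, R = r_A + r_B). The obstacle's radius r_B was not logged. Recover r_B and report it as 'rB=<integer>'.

m = -17264
d = (2, -10);  v_rel = (-13, -2),  |v_rel|² = 173
v_rel×d = (-13)·(-10) − (-2)·(2) = 134
since m = R²·173 − 134²:  R² = (17956 + -17264) / 173 = 4
R = √4 = 2  ⇒  r_B = 2 − 1 = 1

rB=1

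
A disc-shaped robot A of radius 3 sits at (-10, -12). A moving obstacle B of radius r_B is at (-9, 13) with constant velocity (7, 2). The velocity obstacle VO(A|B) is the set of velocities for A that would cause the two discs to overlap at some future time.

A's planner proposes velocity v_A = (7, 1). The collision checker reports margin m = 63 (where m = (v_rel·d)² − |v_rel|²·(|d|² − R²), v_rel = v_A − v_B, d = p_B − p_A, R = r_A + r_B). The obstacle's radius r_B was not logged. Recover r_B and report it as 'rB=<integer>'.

m = 63
d = (1, 25);  v_rel = (0, -1),  |v_rel|² = 1
v_rel×d = (0)·(25) − (-1)·(1) = 1
since m = R²·1 − 1²:  R² = (1 + 63) / 1 = 64
R = √64 = 8  ⇒  r_B = 8 − 3 = 5

rB=5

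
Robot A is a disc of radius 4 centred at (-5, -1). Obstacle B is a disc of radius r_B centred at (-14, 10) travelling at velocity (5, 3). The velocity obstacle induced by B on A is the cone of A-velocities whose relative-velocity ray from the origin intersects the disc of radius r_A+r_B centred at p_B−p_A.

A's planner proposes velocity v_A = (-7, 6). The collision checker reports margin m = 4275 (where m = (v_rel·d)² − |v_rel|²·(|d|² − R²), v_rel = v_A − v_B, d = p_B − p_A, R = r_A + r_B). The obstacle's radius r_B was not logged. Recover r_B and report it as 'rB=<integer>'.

m = 4275
d = (-9, 11);  v_rel = (-12, 3),  |v_rel|² = 153
v_rel×d = (-12)·(11) − (3)·(-9) = -105
since m = R²·153 − (-105)²:  R² = (11025 + 4275) / 153 = 100
R = √100 = 10  ⇒  r_B = 10 − 4 = 6

rB=6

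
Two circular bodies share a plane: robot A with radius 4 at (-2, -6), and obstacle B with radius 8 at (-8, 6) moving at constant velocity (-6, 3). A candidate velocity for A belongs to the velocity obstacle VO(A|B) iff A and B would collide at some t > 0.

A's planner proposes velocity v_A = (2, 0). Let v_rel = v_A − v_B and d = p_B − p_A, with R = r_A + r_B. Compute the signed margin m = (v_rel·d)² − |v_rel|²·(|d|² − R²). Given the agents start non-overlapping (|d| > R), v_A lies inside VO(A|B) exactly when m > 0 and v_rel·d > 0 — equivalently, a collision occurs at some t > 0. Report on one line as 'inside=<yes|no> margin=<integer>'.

d = (-6, 12),  |d|² = 180;  R = 4+8 = 12,  c = 180−12² = 36
v_rel = (8, -3),  |v_rel|² = 73;  v_rel·d = (8)·(-6) + (-3)·(12) = -84
73·t² + 168·t + 36 = 0  ⇒  m = (-84)² − 73·36 = 4428
m = 4428 > 0,  v_rel·d = -84 < 0  ⇒  outside

inside=no margin=4428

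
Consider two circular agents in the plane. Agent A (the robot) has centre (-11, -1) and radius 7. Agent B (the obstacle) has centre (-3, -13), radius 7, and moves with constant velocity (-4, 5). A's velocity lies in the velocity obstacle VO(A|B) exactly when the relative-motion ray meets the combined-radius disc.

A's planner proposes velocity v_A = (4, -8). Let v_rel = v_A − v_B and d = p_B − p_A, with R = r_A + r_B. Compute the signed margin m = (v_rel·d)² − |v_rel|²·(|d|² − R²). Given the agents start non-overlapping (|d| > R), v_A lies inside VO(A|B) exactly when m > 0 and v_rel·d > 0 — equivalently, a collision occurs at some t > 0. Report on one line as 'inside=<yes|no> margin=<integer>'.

d = (8, -12),  |d|² = 208;  R = 7+7 = 14,  c = 208−14² = 12
v_rel = (8, -13),  |v_rel|² = 233;  v_rel·d = (8)·(8) + (-13)·(-12) = 220
233·t² − 440·t + 12 = 0  ⇒  m = 220² − 233·12 = 45604
m = 45604 > 0,  v_rel·d = 220 > 0  ⇒  inside

inside=yes margin=45604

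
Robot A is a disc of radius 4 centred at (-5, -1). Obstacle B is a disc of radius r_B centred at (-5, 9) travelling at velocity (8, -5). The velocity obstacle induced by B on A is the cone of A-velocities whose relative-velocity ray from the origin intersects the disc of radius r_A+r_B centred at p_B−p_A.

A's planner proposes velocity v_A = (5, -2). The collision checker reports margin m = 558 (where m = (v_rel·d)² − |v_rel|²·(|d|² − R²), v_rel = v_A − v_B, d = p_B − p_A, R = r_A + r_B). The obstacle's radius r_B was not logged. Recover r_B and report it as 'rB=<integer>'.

m = 558
d = (0, 10);  v_rel = (-3, 3),  |v_rel|² = 18
v_rel×d = (-3)·(10) − (3)·(0) = -30
since m = R²·18 − (-30)²:  R² = (900 + 558) / 18 = 81
R = √81 = 9  ⇒  r_B = 9 − 4 = 5

rB=5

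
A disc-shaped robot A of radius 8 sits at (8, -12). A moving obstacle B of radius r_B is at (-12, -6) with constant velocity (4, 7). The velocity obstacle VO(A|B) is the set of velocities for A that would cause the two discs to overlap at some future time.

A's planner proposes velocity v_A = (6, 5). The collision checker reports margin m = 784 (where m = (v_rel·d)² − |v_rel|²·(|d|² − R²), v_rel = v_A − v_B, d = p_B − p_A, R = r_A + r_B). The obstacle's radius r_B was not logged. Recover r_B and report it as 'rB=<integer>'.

m = 784
d = (-20, 6);  v_rel = (2, -2),  |v_rel|² = 8
v_rel×d = (2)·(6) − (-2)·(-20) = -28
since m = R²·8 − (-28)²:  R² = (784 + 784) / 8 = 196
R = √196 = 14  ⇒  r_B = 14 − 8 = 6

rB=6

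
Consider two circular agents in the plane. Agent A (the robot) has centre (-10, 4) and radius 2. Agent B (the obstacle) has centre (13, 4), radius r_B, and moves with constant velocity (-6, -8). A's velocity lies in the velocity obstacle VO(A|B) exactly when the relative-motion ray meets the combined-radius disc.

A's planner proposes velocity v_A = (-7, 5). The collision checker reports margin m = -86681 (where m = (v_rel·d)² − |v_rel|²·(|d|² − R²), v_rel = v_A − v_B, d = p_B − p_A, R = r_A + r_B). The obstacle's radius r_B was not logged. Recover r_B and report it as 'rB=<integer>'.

m = -86681
d = (23, 0);  v_rel = (-1, 13),  |v_rel|² = 170
v_rel×d = (-1)·(0) − (13)·(23) = -299
since m = R²·170 − (-299)²:  R² = (89401 + -86681) / 170 = 16
R = √16 = 4  ⇒  r_B = 4 − 2 = 2

rB=2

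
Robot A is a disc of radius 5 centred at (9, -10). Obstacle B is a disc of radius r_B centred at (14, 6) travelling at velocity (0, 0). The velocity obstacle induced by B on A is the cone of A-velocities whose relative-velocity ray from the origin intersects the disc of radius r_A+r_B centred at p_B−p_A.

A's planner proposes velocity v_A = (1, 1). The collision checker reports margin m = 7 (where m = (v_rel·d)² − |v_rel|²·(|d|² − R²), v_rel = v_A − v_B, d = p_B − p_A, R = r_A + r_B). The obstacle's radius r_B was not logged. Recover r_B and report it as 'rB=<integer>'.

m = 7
d = (5, 16);  v_rel = (1, 1),  |v_rel|² = 2
v_rel×d = (1)·(16) − (1)·(5) = 11
since m = R²·2 − 11²:  R² = (121 + 7) / 2 = 64
R = √64 = 8  ⇒  r_B = 8 − 5 = 3

rB=3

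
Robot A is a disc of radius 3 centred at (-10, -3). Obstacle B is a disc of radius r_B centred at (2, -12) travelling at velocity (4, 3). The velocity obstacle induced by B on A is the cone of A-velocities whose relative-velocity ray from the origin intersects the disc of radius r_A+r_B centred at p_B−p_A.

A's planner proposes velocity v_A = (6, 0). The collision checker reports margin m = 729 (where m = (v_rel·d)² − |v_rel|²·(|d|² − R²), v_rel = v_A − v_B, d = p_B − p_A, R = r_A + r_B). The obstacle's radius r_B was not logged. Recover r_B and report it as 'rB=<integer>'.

m = 729
d = (12, -9);  v_rel = (2, -3),  |v_rel|² = 13
v_rel×d = (2)·(-9) − (-3)·(12) = 18
since m = R²·13 − 18²:  R² = (324 + 729) / 13 = 81
R = √81 = 9  ⇒  r_B = 9 − 3 = 6

rB=6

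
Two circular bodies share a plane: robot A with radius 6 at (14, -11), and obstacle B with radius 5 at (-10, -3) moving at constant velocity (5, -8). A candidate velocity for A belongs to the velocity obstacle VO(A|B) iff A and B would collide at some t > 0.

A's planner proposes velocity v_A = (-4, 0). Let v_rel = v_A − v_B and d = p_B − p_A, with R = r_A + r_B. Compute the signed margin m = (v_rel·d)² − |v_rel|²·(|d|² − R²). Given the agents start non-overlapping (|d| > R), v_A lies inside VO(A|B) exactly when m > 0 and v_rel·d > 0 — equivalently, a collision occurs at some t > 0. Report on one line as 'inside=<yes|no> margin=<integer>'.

d = (-24, 8),  |d|² = 640;  R = 6+5 = 11,  c = 640−11² = 519
v_rel = (-9, 8),  |v_rel|² = 145;  v_rel·d = (-9)·(-24) + (8)·(8) = 280
145·t² − 560·t + 519 = 0  ⇒  m = 280² − 145·519 = 3145
m = 3145 > 0,  v_rel·d = 280 > 0  ⇒  inside

inside=yes margin=3145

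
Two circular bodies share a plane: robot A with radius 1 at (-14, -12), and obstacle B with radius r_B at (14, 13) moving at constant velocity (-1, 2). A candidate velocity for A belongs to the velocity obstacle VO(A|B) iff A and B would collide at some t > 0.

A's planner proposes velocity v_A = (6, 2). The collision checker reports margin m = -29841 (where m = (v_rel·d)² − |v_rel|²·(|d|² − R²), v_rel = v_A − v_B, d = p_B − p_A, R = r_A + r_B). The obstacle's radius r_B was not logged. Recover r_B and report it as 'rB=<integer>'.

m = -29841
d = (28, 25);  v_rel = (7, 0),  |v_rel|² = 49
v_rel×d = (7)·(25) − (0)·(28) = 175
since m = R²·49 − 175²:  R² = (30625 + -29841) / 49 = 16
R = √16 = 4  ⇒  r_B = 4 − 1 = 3

rB=3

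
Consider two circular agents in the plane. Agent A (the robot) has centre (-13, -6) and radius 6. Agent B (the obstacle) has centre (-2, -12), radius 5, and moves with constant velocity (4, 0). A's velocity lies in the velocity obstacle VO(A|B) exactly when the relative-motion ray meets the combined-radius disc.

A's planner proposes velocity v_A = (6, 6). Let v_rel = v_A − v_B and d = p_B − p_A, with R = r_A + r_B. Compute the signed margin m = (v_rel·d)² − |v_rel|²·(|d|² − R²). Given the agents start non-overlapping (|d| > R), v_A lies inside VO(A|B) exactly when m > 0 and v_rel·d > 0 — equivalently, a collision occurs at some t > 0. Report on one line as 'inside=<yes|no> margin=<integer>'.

d = (11, -6),  |d|² = 157;  R = 6+5 = 11,  c = 157−11² = 36
v_rel = (2, 6),  |v_rel|² = 40;  v_rel·d = (2)·(11) + (6)·(-6) = -14
40·t² + 28·t + 36 = 0  ⇒  m = (-14)² − 40·36 = -1244
m = -1244 < 0,  v_rel·d = -14 < 0  ⇒  outside

inside=no margin=-1244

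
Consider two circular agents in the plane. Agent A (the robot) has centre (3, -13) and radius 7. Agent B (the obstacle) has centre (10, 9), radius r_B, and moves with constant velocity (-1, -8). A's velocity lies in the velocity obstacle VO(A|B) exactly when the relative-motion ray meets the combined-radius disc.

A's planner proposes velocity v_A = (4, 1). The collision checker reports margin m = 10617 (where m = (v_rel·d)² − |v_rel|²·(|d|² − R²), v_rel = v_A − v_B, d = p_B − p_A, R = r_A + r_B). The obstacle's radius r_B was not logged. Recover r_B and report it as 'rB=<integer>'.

m = 10617
d = (7, 22);  v_rel = (5, 9),  |v_rel|² = 106
v_rel×d = (5)·(22) − (9)·(7) = 47
since m = R²·106 − 47²:  R² = (2209 + 10617) / 106 = 121
R = √121 = 11  ⇒  r_B = 11 − 7 = 4

rB=4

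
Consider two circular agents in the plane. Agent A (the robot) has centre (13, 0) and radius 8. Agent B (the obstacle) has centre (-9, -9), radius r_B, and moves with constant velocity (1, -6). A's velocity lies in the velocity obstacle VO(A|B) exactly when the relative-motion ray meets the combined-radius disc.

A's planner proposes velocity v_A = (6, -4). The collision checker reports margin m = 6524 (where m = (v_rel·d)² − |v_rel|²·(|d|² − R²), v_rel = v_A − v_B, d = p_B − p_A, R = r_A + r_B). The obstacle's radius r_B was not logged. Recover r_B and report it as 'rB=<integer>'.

m = 6524
d = (-22, -9);  v_rel = (5, 2),  |v_rel|² = 29
v_rel×d = (5)·(-9) − (2)·(-22) = -1
since m = R²·29 − (-1)²:  R² = (1 + 6524) / 29 = 225
R = √225 = 15  ⇒  r_B = 15 − 8 = 7

rB=7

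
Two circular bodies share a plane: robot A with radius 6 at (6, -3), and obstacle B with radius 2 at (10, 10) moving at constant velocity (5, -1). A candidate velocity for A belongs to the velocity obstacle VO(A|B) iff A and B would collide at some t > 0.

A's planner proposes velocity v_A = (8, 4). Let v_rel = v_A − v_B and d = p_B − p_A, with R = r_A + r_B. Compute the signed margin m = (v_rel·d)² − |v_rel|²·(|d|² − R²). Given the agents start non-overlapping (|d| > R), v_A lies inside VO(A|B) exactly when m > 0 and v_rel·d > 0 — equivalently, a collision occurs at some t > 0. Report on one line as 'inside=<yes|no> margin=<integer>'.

d = (4, 13),  |d|² = 185;  R = 6+2 = 8,  c = 185−8² = 121
v_rel = (3, 5),  |v_rel|² = 34;  v_rel·d = (3)·(4) + (5)·(13) = 77
34·t² − 154·t + 121 = 0  ⇒  m = 77² − 34·121 = 1815
m = 1815 > 0,  v_rel·d = 77 > 0  ⇒  inside

inside=yes margin=1815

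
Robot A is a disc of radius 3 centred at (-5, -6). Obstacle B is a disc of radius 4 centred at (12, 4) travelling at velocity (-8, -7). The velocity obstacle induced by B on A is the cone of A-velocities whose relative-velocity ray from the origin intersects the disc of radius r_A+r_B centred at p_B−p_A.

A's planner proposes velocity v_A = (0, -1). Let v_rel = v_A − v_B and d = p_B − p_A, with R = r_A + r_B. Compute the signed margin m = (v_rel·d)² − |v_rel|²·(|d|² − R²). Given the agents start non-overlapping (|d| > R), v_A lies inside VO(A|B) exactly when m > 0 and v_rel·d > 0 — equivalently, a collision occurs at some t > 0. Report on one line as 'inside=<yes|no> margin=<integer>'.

d = (17, 10),  |d|² = 389;  R = 3+4 = 7,  c = 389−7² = 340
v_rel = (8, 6),  |v_rel|² = 100;  v_rel·d = (8)·(17) + (6)·(10) = 196
100·t² − 392·t + 340 = 0  ⇒  m = 196² − 100·340 = 4416
m = 4416 > 0,  v_rel·d = 196 > 0  ⇒  inside

inside=yes margin=4416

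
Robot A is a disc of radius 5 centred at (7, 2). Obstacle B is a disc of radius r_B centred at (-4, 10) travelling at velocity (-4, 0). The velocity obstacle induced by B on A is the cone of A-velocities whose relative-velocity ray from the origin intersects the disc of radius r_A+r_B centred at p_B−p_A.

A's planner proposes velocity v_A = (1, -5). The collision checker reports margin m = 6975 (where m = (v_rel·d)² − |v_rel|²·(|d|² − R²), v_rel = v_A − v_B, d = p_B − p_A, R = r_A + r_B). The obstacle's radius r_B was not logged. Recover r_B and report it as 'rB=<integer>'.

m = 6975
d = (-11, 8);  v_rel = (5, -5),  |v_rel|² = 50
v_rel×d = (5)·(8) − (-5)·(-11) = -15
since m = R²·50 − (-15)²:  R² = (225 + 6975) / 50 = 144
R = √144 = 12  ⇒  r_B = 12 − 5 = 7

rB=7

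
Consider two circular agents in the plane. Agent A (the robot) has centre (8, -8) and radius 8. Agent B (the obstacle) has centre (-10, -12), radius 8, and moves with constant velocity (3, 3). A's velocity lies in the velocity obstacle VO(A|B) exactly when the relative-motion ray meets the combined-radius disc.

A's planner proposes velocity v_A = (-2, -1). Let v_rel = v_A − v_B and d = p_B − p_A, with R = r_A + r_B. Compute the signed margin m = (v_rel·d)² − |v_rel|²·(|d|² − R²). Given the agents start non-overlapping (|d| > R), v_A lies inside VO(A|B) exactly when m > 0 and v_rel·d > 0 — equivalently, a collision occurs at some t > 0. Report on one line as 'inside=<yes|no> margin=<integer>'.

d = (-18, -4),  |d|² = 340;  R = 8+8 = 16,  c = 340−16² = 84
v_rel = (-5, -4),  |v_rel|² = 41;  v_rel·d = (-5)·(-18) + (-4)·(-4) = 106
41·t² − 212·t + 84 = 0  ⇒  m = 106² − 41·84 = 7792
m = 7792 > 0,  v_rel·d = 106 > 0  ⇒  inside

inside=yes margin=7792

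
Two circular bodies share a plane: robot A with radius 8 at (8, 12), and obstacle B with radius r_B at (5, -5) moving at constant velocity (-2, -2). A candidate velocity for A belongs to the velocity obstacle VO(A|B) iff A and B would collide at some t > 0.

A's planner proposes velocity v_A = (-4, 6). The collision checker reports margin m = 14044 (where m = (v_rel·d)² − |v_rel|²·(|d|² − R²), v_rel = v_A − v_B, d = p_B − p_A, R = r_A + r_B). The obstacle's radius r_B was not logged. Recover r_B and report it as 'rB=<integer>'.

m = 14044
d = (-3, -17);  v_rel = (-2, 8),  |v_rel|² = 68
v_rel×d = (-2)·(-17) − (8)·(-3) = 58
since m = R²·68 − 58²:  R² = (3364 + 14044) / 68 = 256
R = √256 = 16  ⇒  r_B = 16 − 8 = 8

rB=8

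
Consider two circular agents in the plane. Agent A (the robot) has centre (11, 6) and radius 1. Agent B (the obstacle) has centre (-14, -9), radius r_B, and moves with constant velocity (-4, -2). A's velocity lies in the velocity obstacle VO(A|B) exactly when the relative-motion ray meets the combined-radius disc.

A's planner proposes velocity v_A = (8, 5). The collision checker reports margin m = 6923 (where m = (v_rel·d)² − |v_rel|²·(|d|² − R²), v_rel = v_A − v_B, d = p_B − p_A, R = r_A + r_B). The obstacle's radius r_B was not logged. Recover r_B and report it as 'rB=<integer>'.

m = 6923
d = (-25, -15);  v_rel = (12, 7),  |v_rel|² = 193
v_rel×d = (12)·(-15) − (7)·(-25) = -5
since m = R²·193 − (-5)²:  R² = (25 + 6923) / 193 = 36
R = √36 = 6  ⇒  r_B = 6 − 1 = 5

rB=5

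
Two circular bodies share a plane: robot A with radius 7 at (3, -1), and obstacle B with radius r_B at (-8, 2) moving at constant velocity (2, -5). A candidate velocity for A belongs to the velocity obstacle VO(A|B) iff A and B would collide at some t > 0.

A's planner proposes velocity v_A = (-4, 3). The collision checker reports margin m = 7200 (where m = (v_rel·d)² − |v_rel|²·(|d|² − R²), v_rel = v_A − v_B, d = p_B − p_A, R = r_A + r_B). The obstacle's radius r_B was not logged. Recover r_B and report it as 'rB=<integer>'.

m = 7200
d = (-11, 3);  v_rel = (-6, 8),  |v_rel|² = 100
v_rel×d = (-6)·(3) − (8)·(-11) = 70
since m = R²·100 − 70²:  R² = (4900 + 7200) / 100 = 121
R = √121 = 11  ⇒  r_B = 11 − 7 = 4

rB=4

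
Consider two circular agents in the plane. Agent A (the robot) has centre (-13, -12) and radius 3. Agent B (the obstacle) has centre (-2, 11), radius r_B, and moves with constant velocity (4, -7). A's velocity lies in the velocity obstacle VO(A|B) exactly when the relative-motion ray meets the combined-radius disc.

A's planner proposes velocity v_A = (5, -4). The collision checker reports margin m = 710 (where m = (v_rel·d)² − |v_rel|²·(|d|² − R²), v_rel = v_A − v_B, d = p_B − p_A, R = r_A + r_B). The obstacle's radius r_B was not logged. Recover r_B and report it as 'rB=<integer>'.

m = 710
d = (11, 23);  v_rel = (1, 3),  |v_rel|² = 10
v_rel×d = (1)·(23) − (3)·(11) = -10
since m = R²·10 − (-10)²:  R² = (100 + 710) / 10 = 81
R = √81 = 9  ⇒  r_B = 9 − 3 = 6

rB=6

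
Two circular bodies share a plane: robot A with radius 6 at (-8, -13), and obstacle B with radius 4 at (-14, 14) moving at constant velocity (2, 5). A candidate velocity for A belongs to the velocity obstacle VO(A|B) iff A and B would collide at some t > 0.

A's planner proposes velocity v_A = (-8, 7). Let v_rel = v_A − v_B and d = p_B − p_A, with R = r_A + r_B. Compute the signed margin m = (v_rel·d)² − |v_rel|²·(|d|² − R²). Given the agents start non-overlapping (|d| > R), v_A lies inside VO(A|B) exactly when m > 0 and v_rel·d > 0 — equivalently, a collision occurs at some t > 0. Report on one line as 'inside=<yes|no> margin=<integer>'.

d = (-6, 27),  |d|² = 765;  R = 6+4 = 10,  c = 765−10² = 665
v_rel = (-10, 2),  |v_rel|² = 104;  v_rel·d = (-10)·(-6) + (2)·(27) = 114
104·t² − 228·t + 665 = 0  ⇒  m = 114² − 104·665 = -56164
m = -56164 < 0,  v_rel·d = 114 > 0  ⇒  outside

inside=no margin=-56164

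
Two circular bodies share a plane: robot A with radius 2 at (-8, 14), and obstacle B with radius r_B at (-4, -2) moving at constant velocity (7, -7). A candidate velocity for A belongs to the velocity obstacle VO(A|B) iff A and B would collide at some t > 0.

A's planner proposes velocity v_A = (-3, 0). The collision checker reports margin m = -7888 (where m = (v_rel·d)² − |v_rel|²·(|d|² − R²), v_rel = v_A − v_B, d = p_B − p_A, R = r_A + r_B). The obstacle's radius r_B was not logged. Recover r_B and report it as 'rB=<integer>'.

m = -7888
d = (4, -16);  v_rel = (-10, 7),  |v_rel|² = 149
v_rel×d = (-10)·(-16) − (7)·(4) = 132
since m = R²·149 − 132²:  R² = (17424 + -7888) / 149 = 64
R = √64 = 8  ⇒  r_B = 8 − 2 = 6

rB=6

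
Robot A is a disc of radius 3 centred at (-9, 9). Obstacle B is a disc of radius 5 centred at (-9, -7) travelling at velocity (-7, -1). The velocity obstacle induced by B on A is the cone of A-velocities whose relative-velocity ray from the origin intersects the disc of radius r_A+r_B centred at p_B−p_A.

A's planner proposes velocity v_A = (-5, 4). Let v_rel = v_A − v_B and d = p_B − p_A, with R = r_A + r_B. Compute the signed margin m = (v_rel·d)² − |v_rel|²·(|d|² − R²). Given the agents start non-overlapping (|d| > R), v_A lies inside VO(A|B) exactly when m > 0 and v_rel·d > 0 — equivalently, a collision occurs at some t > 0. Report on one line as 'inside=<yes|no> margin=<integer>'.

d = (0, -16),  |d|² = 256;  R = 3+5 = 8,  c = 256−8² = 192
v_rel = (2, 5),  |v_rel|² = 29;  v_rel·d = (2)·(0) + (5)·(-16) = -80
29·t² + 160·t + 192 = 0  ⇒  m = (-80)² − 29·192 = 832
m = 832 > 0,  v_rel·d = -80 < 0  ⇒  outside

inside=no margin=832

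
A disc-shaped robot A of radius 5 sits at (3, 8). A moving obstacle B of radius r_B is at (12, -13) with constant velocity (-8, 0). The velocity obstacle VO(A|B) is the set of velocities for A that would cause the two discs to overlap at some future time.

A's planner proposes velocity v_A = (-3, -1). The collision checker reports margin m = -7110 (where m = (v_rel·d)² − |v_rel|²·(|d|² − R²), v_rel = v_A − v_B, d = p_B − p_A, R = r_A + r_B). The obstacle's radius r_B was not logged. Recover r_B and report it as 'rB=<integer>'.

m = -7110
d = (9, -21);  v_rel = (5, -1),  |v_rel|² = 26
v_rel×d = (5)·(-21) − (-1)·(9) = -96
since m = R²·26 − (-96)²:  R² = (9216 + -7110) / 26 = 81
R = √81 = 9  ⇒  r_B = 9 − 5 = 4

rB=4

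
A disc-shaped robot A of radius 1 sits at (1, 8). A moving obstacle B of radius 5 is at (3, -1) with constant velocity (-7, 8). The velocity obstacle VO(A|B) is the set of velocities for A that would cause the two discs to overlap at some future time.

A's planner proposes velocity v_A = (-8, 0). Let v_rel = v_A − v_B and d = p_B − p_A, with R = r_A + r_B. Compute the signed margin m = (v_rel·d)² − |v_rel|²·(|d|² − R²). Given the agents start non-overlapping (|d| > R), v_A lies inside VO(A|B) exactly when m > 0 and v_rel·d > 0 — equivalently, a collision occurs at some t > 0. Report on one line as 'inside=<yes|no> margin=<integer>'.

d = (2, -9),  |d|² = 85;  R = 1+5 = 6,  c = 85−6² = 49
v_rel = (-1, -8),  |v_rel|² = 65;  v_rel·d = (-1)·(2) + (-8)·(-9) = 70
65·t² − 140·t + 49 = 0  ⇒  m = 70² − 65·49 = 1715
m = 1715 > 0,  v_rel·d = 70 > 0  ⇒  inside

inside=yes margin=1715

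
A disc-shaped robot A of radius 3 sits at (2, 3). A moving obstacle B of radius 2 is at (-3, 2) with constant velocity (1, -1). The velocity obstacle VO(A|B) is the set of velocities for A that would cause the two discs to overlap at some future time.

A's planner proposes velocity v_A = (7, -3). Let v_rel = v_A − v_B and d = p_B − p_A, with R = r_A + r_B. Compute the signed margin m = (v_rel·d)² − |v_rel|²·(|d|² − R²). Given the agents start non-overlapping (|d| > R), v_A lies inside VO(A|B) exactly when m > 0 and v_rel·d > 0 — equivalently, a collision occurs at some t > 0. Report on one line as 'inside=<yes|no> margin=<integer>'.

d = (-5, -1),  |d|² = 26;  R = 3+2 = 5,  c = 26−5² = 1
v_rel = (6, -2),  |v_rel|² = 40;  v_rel·d = (6)·(-5) + (-2)·(-1) = -28
40·t² + 56·t + 1 = 0  ⇒  m = (-28)² − 40·1 = 744
m = 744 > 0,  v_rel·d = -28 < 0  ⇒  outside

inside=no margin=744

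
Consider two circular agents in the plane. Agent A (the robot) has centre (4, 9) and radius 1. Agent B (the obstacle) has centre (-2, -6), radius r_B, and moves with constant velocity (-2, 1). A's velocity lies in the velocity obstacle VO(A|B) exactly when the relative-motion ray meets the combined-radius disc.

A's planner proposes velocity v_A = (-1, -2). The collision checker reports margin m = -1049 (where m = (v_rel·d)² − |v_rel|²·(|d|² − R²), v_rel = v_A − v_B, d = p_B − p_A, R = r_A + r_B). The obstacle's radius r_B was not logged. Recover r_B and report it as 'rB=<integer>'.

m = -1049
d = (-6, -15);  v_rel = (1, -3),  |v_rel|² = 10
v_rel×d = (1)·(-15) − (-3)·(-6) = -33
since m = R²·10 − (-33)²:  R² = (1089 + -1049) / 10 = 4
R = √4 = 2  ⇒  r_B = 2 − 1 = 1

rB=1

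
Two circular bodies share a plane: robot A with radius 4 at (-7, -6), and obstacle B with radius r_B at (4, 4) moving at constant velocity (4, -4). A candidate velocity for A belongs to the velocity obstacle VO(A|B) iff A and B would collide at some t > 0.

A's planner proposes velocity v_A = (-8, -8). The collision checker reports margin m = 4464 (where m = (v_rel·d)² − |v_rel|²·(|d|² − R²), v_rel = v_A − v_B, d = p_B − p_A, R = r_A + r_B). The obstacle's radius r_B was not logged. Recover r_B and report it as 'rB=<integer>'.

m = 4464
d = (11, 10);  v_rel = (-12, -4),  |v_rel|² = 160
v_rel×d = (-12)·(10) − (-4)·(11) = -76
since m = R²·160 − (-76)²:  R² = (5776 + 4464) / 160 = 64
R = √64 = 8  ⇒  r_B = 8 − 4 = 4

rB=4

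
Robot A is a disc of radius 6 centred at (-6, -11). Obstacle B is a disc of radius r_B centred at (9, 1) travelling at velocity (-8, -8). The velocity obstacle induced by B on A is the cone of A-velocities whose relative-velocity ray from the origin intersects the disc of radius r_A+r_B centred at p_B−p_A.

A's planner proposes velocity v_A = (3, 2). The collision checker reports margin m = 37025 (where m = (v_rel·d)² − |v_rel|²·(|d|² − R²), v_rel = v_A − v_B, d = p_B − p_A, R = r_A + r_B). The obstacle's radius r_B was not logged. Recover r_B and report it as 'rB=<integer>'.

m = 37025
d = (15, 12);  v_rel = (11, 10),  |v_rel|² = 221
v_rel×d = (11)·(12) − (10)·(15) = -18
since m = R²·221 − (-18)²:  R² = (324 + 37025) / 221 = 169
R = √169 = 13  ⇒  r_B = 13 − 6 = 7

rB=7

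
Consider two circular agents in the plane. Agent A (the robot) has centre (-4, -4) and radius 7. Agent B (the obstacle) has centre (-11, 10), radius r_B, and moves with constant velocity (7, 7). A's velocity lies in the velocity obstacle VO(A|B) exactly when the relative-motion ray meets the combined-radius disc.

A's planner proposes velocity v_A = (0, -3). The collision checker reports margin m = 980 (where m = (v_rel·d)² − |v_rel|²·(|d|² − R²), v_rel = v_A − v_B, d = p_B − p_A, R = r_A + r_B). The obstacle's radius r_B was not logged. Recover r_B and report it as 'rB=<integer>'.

m = 980
d = (-7, 14);  v_rel = (-7, -10),  |v_rel|² = 149
v_rel×d = (-7)·(14) − (-10)·(-7) = -168
since m = R²·149 − (-168)²:  R² = (28224 + 980) / 149 = 196
R = √196 = 14  ⇒  r_B = 14 − 7 = 7

rB=7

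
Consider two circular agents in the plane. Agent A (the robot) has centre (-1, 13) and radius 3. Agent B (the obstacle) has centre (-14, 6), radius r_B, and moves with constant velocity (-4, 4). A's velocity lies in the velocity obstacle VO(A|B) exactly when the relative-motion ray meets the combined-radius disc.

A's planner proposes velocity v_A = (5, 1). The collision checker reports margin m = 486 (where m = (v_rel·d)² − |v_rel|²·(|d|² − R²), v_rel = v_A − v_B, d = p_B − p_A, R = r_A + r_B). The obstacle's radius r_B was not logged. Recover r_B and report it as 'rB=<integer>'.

m = 486
d = (-13, -7);  v_rel = (9, -3),  |v_rel|² = 90
v_rel×d = (9)·(-7) − (-3)·(-13) = -102
since m = R²·90 − (-102)²:  R² = (10404 + 486) / 90 = 121
R = √121 = 11  ⇒  r_B = 11 − 3 = 8

rB=8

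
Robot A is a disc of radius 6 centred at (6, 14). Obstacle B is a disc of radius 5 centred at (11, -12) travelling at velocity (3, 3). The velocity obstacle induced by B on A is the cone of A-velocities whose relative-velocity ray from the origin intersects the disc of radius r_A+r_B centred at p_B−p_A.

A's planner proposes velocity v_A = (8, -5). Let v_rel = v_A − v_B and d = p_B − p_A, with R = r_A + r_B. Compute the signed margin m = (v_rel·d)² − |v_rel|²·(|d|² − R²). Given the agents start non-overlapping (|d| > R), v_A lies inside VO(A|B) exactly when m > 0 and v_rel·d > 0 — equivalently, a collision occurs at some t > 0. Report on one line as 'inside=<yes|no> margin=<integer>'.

d = (5, -26),  |d|² = 701;  R = 6+5 = 11,  c = 701−11² = 580
v_rel = (5, -8),  |v_rel|² = 89;  v_rel·d = (5)·(5) + (-8)·(-26) = 233
89·t² − 466·t + 580 = 0  ⇒  m = 233² − 89·580 = 2669
m = 2669 > 0,  v_rel·d = 233 > 0  ⇒  inside

inside=yes margin=2669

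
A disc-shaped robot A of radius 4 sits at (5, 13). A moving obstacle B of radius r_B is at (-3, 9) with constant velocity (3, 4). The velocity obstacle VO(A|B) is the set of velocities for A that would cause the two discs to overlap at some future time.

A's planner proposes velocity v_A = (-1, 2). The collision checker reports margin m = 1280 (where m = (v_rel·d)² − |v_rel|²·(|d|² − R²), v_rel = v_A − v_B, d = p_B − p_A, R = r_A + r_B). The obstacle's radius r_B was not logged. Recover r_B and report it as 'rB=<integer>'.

m = 1280
d = (-8, -4);  v_rel = (-4, -2),  |v_rel|² = 20
v_rel×d = (-4)·(-4) − (-2)·(-8) = 0
since m = R²·20 − 0²:  R² = (0 + 1280) / 20 = 64
R = √64 = 8  ⇒  r_B = 8 − 4 = 4

rB=4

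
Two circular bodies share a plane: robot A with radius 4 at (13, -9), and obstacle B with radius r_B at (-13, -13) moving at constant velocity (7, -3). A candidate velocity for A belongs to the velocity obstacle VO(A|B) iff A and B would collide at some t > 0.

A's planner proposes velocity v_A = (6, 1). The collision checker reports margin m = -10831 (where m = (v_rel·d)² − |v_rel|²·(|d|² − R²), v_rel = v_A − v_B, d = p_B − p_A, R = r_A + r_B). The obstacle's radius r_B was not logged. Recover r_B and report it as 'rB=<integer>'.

m = -10831
d = (-26, -4);  v_rel = (-1, 4),  |v_rel|² = 17
v_rel×d = (-1)·(-4) − (4)·(-26) = 108
since m = R²·17 − 108²:  R² = (11664 + -10831) / 17 = 49
R = √49 = 7  ⇒  r_B = 7 − 4 = 3

rB=3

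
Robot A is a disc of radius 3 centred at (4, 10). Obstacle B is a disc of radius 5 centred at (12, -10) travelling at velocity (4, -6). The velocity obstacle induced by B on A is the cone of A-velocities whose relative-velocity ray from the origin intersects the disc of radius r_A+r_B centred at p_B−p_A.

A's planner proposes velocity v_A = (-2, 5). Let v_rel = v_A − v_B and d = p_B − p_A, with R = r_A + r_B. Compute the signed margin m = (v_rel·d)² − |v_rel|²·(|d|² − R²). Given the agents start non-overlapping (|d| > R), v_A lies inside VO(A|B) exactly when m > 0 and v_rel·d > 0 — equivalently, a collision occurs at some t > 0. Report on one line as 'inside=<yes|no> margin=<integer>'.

d = (8, -20),  |d|² = 464;  R = 3+5 = 8,  c = 464−8² = 400
v_rel = (-6, 11),  |v_rel|² = 157;  v_rel·d = (-6)·(8) + (11)·(-20) = -268
157·t² + 536·t + 400 = 0  ⇒  m = (-268)² − 157·400 = 9024
m = 9024 > 0,  v_rel·d = -268 < 0  ⇒  outside

inside=no margin=9024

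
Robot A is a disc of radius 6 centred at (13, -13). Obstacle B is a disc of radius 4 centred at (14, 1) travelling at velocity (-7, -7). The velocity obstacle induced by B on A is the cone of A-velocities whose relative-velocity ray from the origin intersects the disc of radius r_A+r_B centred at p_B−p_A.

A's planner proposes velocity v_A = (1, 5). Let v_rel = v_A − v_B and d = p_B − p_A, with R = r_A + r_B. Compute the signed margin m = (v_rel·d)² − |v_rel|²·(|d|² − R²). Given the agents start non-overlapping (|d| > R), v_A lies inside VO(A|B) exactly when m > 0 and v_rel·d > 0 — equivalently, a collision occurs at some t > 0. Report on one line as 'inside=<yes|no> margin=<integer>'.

d = (1, 14),  |d|² = 197;  R = 6+4 = 10,  c = 197−10² = 97
v_rel = (8, 12),  |v_rel|² = 208;  v_rel·d = (8)·(1) + (12)·(14) = 176
208·t² − 352·t + 97 = 0  ⇒  m = 176² − 208·97 = 10800
m = 10800 > 0,  v_rel·d = 176 > 0  ⇒  inside

inside=yes margin=10800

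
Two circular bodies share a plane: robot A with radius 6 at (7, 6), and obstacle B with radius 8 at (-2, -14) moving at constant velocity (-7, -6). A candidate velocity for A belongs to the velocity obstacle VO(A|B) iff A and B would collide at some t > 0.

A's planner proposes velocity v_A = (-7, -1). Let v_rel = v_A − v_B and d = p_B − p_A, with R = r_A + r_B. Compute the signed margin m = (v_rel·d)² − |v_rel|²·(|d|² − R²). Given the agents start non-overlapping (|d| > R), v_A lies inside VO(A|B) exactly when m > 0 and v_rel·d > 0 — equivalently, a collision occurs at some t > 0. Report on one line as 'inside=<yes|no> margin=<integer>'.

d = (-9, -20),  |d|² = 481;  R = 6+8 = 14,  c = 481−14² = 285
v_rel = (0, 5),  |v_rel|² = 25;  v_rel·d = (0)·(-9) + (5)·(-20) = -100
25·t² + 200·t + 285 = 0  ⇒  m = (-100)² − 25·285 = 2875
m = 2875 > 0,  v_rel·d = -100 < 0  ⇒  outside

inside=no margin=2875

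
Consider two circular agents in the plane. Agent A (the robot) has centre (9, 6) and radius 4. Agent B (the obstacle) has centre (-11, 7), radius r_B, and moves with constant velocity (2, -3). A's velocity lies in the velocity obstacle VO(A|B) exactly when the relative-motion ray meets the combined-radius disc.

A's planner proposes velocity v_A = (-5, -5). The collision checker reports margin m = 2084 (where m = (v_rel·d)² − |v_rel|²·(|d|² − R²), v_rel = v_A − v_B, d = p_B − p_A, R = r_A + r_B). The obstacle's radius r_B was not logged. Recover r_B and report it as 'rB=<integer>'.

m = 2084
d = (-20, 1);  v_rel = (-7, -2),  |v_rel|² = 53
v_rel×d = (-7)·(1) − (-2)·(-20) = -47
since m = R²·53 − (-47)²:  R² = (2209 + 2084) / 53 = 81
R = √81 = 9  ⇒  r_B = 9 − 4 = 5

rB=5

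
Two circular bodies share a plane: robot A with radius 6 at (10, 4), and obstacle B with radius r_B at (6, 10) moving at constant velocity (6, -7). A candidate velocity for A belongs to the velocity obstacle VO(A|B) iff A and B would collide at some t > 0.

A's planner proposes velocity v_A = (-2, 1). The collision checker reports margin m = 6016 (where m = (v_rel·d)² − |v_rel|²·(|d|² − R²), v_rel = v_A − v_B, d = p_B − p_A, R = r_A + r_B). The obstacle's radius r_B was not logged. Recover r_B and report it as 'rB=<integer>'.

m = 6016
d = (-4, 6);  v_rel = (-8, 8),  |v_rel|² = 128
v_rel×d = (-8)·(6) − (8)·(-4) = -16
since m = R²·128 − (-16)²:  R² = (256 + 6016) / 128 = 49
R = √49 = 7  ⇒  r_B = 7 − 6 = 1

rB=1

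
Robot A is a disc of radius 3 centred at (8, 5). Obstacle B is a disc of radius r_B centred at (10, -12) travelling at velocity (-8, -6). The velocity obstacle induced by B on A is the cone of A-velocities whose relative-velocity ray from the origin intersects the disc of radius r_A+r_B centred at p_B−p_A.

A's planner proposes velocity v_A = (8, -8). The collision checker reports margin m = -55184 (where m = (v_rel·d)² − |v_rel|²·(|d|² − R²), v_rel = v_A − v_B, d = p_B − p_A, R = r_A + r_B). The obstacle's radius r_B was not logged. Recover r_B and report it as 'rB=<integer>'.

m = -55184
d = (2, -17);  v_rel = (16, -2),  |v_rel|² = 260
v_rel×d = (16)·(-17) − (-2)·(2) = -268
since m = R²·260 − (-268)²:  R² = (71824 + -55184) / 260 = 64
R = √64 = 8  ⇒  r_B = 8 − 3 = 5

rB=5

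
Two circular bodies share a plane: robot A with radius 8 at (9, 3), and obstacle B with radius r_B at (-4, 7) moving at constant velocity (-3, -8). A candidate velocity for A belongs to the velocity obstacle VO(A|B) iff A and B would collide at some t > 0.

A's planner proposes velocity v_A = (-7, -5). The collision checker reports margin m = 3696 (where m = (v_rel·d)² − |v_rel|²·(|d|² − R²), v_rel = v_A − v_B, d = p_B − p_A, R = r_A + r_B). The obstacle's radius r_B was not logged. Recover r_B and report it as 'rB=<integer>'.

m = 3696
d = (-13, 4);  v_rel = (-4, 3),  |v_rel|² = 25
v_rel×d = (-4)·(4) − (3)·(-13) = 23
since m = R²·25 − 23²:  R² = (529 + 3696) / 25 = 169
R = √169 = 13  ⇒  r_B = 13 − 8 = 5

rB=5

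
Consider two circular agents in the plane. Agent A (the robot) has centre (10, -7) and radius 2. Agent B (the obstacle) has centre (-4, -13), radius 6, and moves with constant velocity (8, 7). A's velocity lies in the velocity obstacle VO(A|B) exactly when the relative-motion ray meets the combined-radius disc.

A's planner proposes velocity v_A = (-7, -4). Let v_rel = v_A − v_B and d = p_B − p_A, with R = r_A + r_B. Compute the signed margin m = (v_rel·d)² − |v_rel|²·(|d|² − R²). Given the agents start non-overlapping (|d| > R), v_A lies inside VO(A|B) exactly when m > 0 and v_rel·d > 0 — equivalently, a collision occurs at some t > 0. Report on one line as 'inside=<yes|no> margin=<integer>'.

d = (-14, -6),  |d|² = 232;  R = 2+6 = 8,  c = 232−8² = 168
v_rel = (-15, -11),  |v_rel|² = 346;  v_rel·d = (-15)·(-14) + (-11)·(-6) = 276
346·t² − 552·t + 168 = 0  ⇒  m = 276² − 346·168 = 18048
m = 18048 > 0,  v_rel·d = 276 > 0  ⇒  inside

inside=yes margin=18048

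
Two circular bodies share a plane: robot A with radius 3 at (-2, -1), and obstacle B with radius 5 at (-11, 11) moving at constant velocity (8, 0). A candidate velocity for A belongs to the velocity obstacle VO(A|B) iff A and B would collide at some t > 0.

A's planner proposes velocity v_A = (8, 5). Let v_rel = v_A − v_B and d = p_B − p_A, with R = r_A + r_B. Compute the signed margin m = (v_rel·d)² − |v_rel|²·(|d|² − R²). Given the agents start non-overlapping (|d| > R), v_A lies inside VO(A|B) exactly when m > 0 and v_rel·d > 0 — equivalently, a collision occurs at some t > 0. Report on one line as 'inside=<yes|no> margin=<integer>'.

d = (-9, 12),  |d|² = 225;  R = 3+5 = 8,  c = 225−8² = 161
v_rel = (0, 5),  |v_rel|² = 25;  v_rel·d = (0)·(-9) + (5)·(12) = 60
25·t² − 120·t + 161 = 0  ⇒  m = 60² − 25·161 = -425
m = -425 < 0,  v_rel·d = 60 > 0  ⇒  outside

inside=no margin=-425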